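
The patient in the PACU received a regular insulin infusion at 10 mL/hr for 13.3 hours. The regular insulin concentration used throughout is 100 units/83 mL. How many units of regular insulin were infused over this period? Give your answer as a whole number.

Concentration = 100 units ÷ 83 mL = 1.204819 units/mL
Drug rate = 10 mL/hr × 1.204819 units/mL = 12.04819 units/hr
Total = 12.04819 units/hr × 13.3 hr = 160.241 units

160 units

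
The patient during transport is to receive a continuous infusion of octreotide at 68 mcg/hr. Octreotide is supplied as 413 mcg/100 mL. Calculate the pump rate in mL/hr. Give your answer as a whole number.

16 mL/hr

Concentration = 413 mcg ÷ 100 mL = 4.13 mcg/mL
Rate = 68 mcg/hr ÷ 4.13 mcg/mL = 16.46489 mL/hr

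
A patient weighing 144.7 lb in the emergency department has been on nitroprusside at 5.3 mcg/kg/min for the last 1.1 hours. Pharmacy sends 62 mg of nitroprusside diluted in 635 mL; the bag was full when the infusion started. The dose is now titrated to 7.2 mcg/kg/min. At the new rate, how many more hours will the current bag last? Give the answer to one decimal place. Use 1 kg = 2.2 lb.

1.4 hours

Initial rate:
Weight = 144.7 lb ÷ 2.2 lb/kg = 65.77273 kg
Dose = 5.3 mcg/kg/min × 65.77273 kg = 348.5955 mcg/min
348.5955 mcg/min × 60 min/hr = 20915.73 mcg/hr
Concentration = 62 mg ÷ 635 mL = 0.0976378 mg/mL = 97.6378 mcg/mL
Rate = 20915.73 mcg/hr ÷ 97.6378 mcg/mL = 214.2175 mL/hr
Volume infused so far = 214.2175 mL/hr × 1.1 hr = 235.6393 mL
Volume remaining = 635 − 235.6393 = 399.3607 mL
New rate:
Dose = 7.2 mcg/kg/min × 65.77273 kg = 473.5636 mcg/min
473.5636 mcg/min × 60 min/hr = 28413.82 mcg/hr
Rate = 28413.82 mcg/hr ÷ 97.6378 mcg/mL = 291.0125 mL/hr
Time remaining = 399.3607 mL ÷ 291.0125 mL/hr = 1.372315 hr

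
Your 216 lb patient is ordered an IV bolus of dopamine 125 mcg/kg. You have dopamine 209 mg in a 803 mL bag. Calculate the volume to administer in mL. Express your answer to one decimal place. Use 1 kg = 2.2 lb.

47.2 mL

Weight = 216 lb ÷ 2.2 lb/kg = 98.18182 kg
Dose = 125 mcg/kg × 98.18182 kg = 12272.73 mcg
Concentration = 209 mg ÷ 803 mL = 0.260274 mg/mL = 260.274 mcg/mL
Volume = 12272.73 mcg ÷ 260.274 mcg/mL = 47.15311 mL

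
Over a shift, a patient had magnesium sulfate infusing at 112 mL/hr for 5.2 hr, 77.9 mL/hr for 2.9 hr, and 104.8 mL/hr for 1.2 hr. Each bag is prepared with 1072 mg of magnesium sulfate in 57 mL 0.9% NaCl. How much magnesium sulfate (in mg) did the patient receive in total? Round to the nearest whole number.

17567 mg

Concentration = 1072 mg ÷ 57 mL = 18.80702 mg/mL
Stage 1: 112 mL/hr × 5.2 hr = 582.4 mL → 582.4 mL × 18.80702 mg/mL = 10953.21 mg
Stage 2: 77.9 mL/hr × 2.9 hr = 225.91 mL → 225.91 mL × 18.80702 mg/mL = 4248.693 mg
Stage 3: 104.8 mL/hr × 1.2 hr = 125.76 mL → 125.76 mL × 18.80702 mg/mL = 2365.171 mg
Total = 10953.21 + 4248.693 + 2365.171 = 17567.07 mg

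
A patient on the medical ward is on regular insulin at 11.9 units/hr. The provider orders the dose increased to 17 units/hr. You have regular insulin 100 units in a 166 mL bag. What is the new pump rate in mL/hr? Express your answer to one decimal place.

28.2 mL/hr

Concentration = 100 units ÷ 166 mL = 0.6024096 units/mL
Rate = 17 units/hr ÷ 0.6024096 units/mL = 28.22 mL/hr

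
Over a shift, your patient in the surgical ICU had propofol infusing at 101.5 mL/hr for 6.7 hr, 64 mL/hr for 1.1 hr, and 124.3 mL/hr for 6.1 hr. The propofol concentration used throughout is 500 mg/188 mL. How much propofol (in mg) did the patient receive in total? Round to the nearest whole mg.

Concentration = 500 mg ÷ 188 mL = 2.659574 mg/mL
Stage 1: 101.5 mL/hr × 6.7 hr = 680.05 mL → 680.05 mL × 2.659574 mg/mL = 1808.644 mg
Stage 2: 64 mL/hr × 1.1 hr = 70.4 mL → 70.4 mL × 2.659574 mg/mL = 187.234 mg
Stage 3: 124.3 mL/hr × 6.1 hr = 758.23 mL → 758.23 mL × 2.659574 mg/mL = 2016.569 mg
Total = 1808.644 + 187.234 + 2016.569 = 4012.447 mg

4012 mg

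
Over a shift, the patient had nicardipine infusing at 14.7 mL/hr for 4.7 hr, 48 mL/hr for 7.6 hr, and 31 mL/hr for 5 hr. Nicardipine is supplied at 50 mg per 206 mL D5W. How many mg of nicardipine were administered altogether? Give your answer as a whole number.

Concentration = 50 mg ÷ 206 mL = 0.2427184 mg/mL
Stage 1: 14.7 mL/hr × 4.7 hr = 69.09 mL → 69.09 mL × 0.2427184 mg/mL = 16.76942 mg
Stage 2: 48 mL/hr × 7.6 hr = 364.8 mL → 364.8 mL × 0.2427184 mg/mL = 88.54369 mg
Stage 3: 31 mL/hr × 5 hr = 155 mL → 155 mL × 0.2427184 mg/mL = 37.62136 mg
Total = 16.76942 + 88.54369 + 37.62136 = 142.9345 mg

143 mg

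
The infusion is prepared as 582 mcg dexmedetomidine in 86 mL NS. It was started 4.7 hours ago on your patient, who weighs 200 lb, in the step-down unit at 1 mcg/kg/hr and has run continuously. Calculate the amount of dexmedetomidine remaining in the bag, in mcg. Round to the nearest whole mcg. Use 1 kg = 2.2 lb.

Weight = 200 lb ÷ 2.2 lb/kg = 90.90909 kg
Dose = 1 mcg/kg/hr × 90.90909 kg = 90.90909 mcg/hr
Concentration = 582 mcg ÷ 86 mL = 6.767442 mcg/mL
Rate = 90.90909 mcg/hr ÷ 6.767442 mcg/mL = 13.4333 mL/hr
Volume infused = 13.4333 mL/hr × 4.7 hr = 63.13652 mL
Volume remaining = 86 − 63.13652 = 22.86348 mL
Drug remaining = 22.86348 mL × 6.767442 mcg/mL = 154.7273 mcg

155 mcg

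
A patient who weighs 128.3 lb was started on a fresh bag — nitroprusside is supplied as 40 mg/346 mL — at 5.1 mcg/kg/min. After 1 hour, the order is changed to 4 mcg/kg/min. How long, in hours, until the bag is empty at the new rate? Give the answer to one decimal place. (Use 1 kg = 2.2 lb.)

1.6 hours

Initial rate:
Weight = 128.3 lb ÷ 2.2 lb/kg = 58.31818 kg
Dose = 5.1 mcg/kg/min × 58.31818 kg = 297.4227 mcg/min
297.4227 mcg/min × 60 min/hr = 17845.36 mcg/hr
Concentration = 40 mg ÷ 346 mL = 0.1156069 mg/mL = 115.6069 mcg/mL
Rate = 17845.36 mcg/hr ÷ 115.6069 mcg/mL = 154.3624 mL/hr
Volume infused so far = 154.3624 mL/hr × 1 hr = 154.3624 mL
Volume remaining = 346 − 154.3624 = 191.6376 mL
New rate:
Dose = 4 mcg/kg/min × 58.31818 kg = 233.2727 mcg/min
233.2727 mcg/min × 60 min/hr = 13996.36 mcg/hr
Rate = 13996.36 mcg/hr ÷ 115.6069 mcg/mL = 121.0685 mL/hr
Time remaining = 191.6376 mL ÷ 121.0685 mL/hr = 1.582885 hr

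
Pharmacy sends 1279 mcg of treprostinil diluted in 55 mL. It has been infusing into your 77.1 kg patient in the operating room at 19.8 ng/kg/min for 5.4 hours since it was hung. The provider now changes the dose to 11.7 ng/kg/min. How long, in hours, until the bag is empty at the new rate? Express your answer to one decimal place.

Initial rate:
Dose = 19.8 ng/kg/min × 77.1 kg = 1526.58 ng/min
1526.58 ng/min × 60 min/hr = 91594.8 ng/hr
Concentration = 1279 mcg ÷ 55 mL = 23.25455 mcg/mL = 23254.55 ng/mL
Rate = 91594.8 ng/hr ÷ 23254.55 ng/mL = 3.938791 mL/hr
Volume infused so far = 3.938791 mL/hr × 5.4 hr = 21.26947 mL
Volume remaining = 55 − 21.26947 = 33.73053 mL
New rate:
Dose = 11.7 ng/kg/min × 77.1 kg = 902.07 ng/min
902.07 ng/min × 60 min/hr = 54124.2 ng/hr
Rate = 54124.2 ng/hr ÷ 23254.55 ng/mL = 2.327468 mL/hr
Time remaining = 33.73053 mL ÷ 2.327468 mL/hr = 14.49237 hr

14.5 hours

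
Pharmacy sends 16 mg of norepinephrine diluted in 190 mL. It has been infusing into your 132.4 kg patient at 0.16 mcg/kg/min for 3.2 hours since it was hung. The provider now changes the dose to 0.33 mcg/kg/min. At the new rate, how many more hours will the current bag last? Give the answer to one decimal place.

4.6 hours

Initial rate:
Dose = 0.16 mcg/kg/min × 132.4 kg = 21.184 mcg/min
21.184 mcg/min × 60 min/hr = 1271.04 mcg/hr
Concentration = 16 mg ÷ 190 mL = 0.08421053 mg/mL = 84.21053 mcg/mL
Rate = 1271.04 mcg/hr ÷ 84.21053 mcg/mL = 15.0936 mL/hr
Volume infused so far = 15.0936 mL/hr × 3.2 hr = 48.29952 mL
Volume remaining = 190 − 48.29952 = 141.7005 mL
New rate:
Dose = 0.33 mcg/kg/min × 132.4 kg = 43.692 mcg/min
43.692 mcg/min × 60 min/hr = 2621.52 mcg/hr
Rate = 2621.52 mcg/hr ÷ 84.21053 mcg/mL = 31.13055 mL/hr
Time remaining = 141.7005 mL ÷ 31.13055 mL/hr = 4.551814 hr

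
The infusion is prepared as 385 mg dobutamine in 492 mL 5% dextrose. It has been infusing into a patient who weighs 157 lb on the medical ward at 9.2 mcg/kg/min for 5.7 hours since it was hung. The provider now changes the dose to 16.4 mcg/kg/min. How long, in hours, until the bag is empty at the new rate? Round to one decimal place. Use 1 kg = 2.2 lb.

2.3 hours

Initial rate:
Weight = 157 lb ÷ 2.2 lb/kg = 71.36364 kg
Dose = 9.2 mcg/kg/min × 71.36364 kg = 656.5455 mcg/min
656.5455 mcg/min × 60 min/hr = 39392.73 mcg/hr
Concentration = 385 mg ÷ 492 mL = 0.7825203 mg/mL = 782.5203 mcg/mL
Rate = 39392.73 mcg/hr ÷ 782.5203 mcg/mL = 50.34084 mL/hr
Volume infused so far = 50.34084 mL/hr × 5.7 hr = 286.9428 mL
Volume remaining = 492 − 286.9428 = 205.0572 mL
New rate:
Dose = 16.4 mcg/kg/min × 71.36364 kg = 1170.364 mcg/min
1170.364 mcg/min × 60 min/hr = 70221.82 mcg/hr
Rate = 70221.82 mcg/hr ÷ 782.5203 mcg/mL = 89.73801 mL/hr
Time remaining = 205.0572 mL ÷ 89.73801 mL/hr = 2.285066 hr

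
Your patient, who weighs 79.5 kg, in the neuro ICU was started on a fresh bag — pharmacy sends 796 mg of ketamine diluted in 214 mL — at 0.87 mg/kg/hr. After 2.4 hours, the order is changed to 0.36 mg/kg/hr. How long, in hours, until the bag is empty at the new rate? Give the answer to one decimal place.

Initial rate:
Dose = 0.87 mg/kg/hr × 79.5 kg = 69.165 mg/hr
Concentration = 796 mg ÷ 214 mL = 3.719626 mg/mL
Rate = 69.165 mg/hr ÷ 3.719626 mg/mL = 18.59461 mL/hr
Volume infused so far = 18.59461 mL/hr × 2.4 hr = 44.62707 mL
Volume remaining = 214 − 44.62707 = 169.3729 mL
New rate:
Dose = 0.36 mg/kg/hr × 79.5 kg = 28.62 mg/hr
Rate = 28.62 mg/hr ÷ 3.719626 mg/mL = 7.694322 mL/hr
Time remaining = 169.3729 mL ÷ 7.694322 mL/hr = 22.01272 hr

22.0 hours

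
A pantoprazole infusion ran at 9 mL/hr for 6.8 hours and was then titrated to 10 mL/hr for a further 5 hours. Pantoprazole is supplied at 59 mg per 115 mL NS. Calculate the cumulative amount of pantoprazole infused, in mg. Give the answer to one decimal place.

57.1 mg

Concentration = 59 mg ÷ 115 mL = 0.5130435 mg/mL
Stage 1: 9 mL/hr × 6.8 hr = 61.2 mL → 61.2 mL × 0.5130435 mg/mL = 31.39826 mg
Stage 2: 10 mL/hr × 5 hr = 50 mL → 50 mL × 0.5130435 mg/mL = 25.65217 mg
Total = 31.39826 + 25.65217 = 57.05043 mg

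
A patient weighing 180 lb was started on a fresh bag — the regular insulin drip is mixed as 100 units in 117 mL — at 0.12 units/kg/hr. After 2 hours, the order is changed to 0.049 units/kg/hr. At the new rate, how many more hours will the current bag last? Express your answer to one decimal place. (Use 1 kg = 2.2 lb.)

Initial rate:
Weight = 180 lb ÷ 2.2 lb/kg = 81.81818 kg
Dose = 0.12 units/kg/hr × 81.81818 kg = 9.818182 units/hr
Concentration = 100 units ÷ 117 mL = 0.8547009 units/mL
Rate = 9.818182 units/hr ÷ 0.8547009 units/mL = 11.48727 mL/hr
Volume infused so far = 11.48727 mL/hr × 2 hr = 22.97455 mL
Volume remaining = 117 − 22.97455 = 94.02545 mL
New rate:
Dose = 0.049 units/kg/hr × 81.81818 kg = 4.009091 units/hr
Rate = 4.009091 units/hr ÷ 0.8547009 units/mL = 4.690636 mL/hr
Time remaining = 94.02545 mL ÷ 4.690636 mL/hr = 20.04535 hr

20.0 hours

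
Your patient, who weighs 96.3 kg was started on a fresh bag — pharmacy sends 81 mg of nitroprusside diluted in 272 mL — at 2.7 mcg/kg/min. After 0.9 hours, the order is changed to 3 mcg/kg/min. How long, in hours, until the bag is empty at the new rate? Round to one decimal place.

3.9 hours

Initial rate:
Dose = 2.7 mcg/kg/min × 96.3 kg = 260.01 mcg/min
260.01 mcg/min × 60 min/hr = 15600.6 mcg/hr
Concentration = 81 mg ÷ 272 mL = 0.2977941 mg/mL = 297.7941 mcg/mL
Rate = 15600.6 mcg/hr ÷ 297.7941 mcg/mL = 52.3872 mL/hr
Volume infused so far = 52.3872 mL/hr × 0.9 hr = 47.14848 mL
Volume remaining = 272 − 47.14848 = 224.8515 mL
New rate:
Dose = 3 mcg/kg/min × 96.3 kg = 288.9 mcg/min
288.9 mcg/min × 60 min/hr = 17334 mcg/hr
Rate = 17334 mcg/hr ÷ 297.7941 mcg/mL = 58.208 mL/hr
Time remaining = 224.8515 mL ÷ 58.208 mL/hr = 3.862897 hr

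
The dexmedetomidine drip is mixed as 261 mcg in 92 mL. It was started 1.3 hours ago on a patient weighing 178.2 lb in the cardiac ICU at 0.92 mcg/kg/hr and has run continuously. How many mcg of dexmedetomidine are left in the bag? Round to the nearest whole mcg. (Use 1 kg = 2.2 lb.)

164 mcg

Weight = 178.2 lb ÷ 2.2 lb/kg = 81 kg
Dose = 0.92 mcg/kg/hr × 81 kg = 74.52 mcg/hr
Concentration = 261 mcg ÷ 92 mL = 2.836957 mcg/mL
Rate = 74.52 mcg/hr ÷ 2.836957 mcg/mL = 26.26759 mL/hr
Volume infused = 26.26759 mL/hr × 1.3 hr = 34.14786 mL
Volume remaining = 92 − 34.14786 = 57.85214 mL
Drug remaining = 57.85214 mL × 2.836957 mcg/mL = 164.124 mcg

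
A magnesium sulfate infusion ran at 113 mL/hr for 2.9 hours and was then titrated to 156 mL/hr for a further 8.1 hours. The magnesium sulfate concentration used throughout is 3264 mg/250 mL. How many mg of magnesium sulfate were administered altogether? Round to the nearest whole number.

Concentration = 3264 mg ÷ 250 mL = 13.056 mg/mL
Stage 1: 113 mL/hr × 2.9 hr = 327.7 mL → 327.7 mL × 13.056 mg/mL = 4278.451 mg
Stage 2: 156 mL/hr × 8.1 hr = 1263.6 mL → 1263.6 mL × 13.056 mg/mL = 16497.56 mg
Total = 4278.451 + 16497.56 = 20776.01 mg

20776 mg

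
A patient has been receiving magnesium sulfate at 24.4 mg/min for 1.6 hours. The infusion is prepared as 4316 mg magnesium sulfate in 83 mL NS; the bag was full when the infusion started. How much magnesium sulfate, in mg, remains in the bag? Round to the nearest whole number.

1974 mg

24.4 mg/min × 60 min/hr = 1464 mg/hr
Concentration = 4316 mg ÷ 83 mL = 52 mg/mL
Rate = 1464 mg/hr ÷ 52 mg/mL = 28.15385 mL/hr
Volume infused = 28.15385 mL/hr × 1.6 hr = 45.04615 mL
Volume remaining = 83 − 45.04615 = 37.95385 mL
Drug remaining = 37.95385 mL × 52 mg/mL = 1973.6 mg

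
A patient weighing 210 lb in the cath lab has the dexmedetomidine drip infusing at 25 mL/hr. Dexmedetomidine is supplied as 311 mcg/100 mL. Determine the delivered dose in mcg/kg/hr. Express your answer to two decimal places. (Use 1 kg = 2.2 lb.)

Weight = 210 lb ÷ 2.2 lb/kg = 95.45455 kg
Concentration = 311 mcg ÷ 100 mL = 3.11 mcg/mL
Drug rate = 25 mL/hr × 3.11 mcg/mL = 77.75 mcg/hr
77.75 mcg/hr ÷ 95.45455 kg = 0.8145238 mcg/kg/hr

0.81 mcg/kg/hr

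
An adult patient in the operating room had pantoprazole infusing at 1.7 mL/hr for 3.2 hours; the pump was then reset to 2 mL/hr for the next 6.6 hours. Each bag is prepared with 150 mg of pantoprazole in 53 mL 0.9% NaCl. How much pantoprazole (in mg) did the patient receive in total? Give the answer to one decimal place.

52.8 mg

Concentration = 150 mg ÷ 53 mL = 2.830189 mg/mL
Stage 1: 1.7 mL/hr × 3.2 hr = 5.44 mL → 5.44 mL × 2.830189 mg/mL = 15.39623 mg
Stage 2: 2 mL/hr × 6.6 hr = 13.2 mL → 13.2 mL × 2.830189 mg/mL = 37.35849 mg
Total = 15.39623 + 37.35849 = 52.75472 mg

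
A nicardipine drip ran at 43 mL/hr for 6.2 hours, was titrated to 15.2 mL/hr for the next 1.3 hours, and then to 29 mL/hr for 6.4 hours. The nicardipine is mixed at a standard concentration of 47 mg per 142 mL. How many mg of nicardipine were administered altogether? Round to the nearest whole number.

Concentration = 47 mg ÷ 142 mL = 0.3309859 mg/mL
Stage 1: 43 mL/hr × 6.2 hr = 266.6 mL → 266.6 mL × 0.3309859 mg/mL = 88.24085 mg
Stage 2: 15.2 mL/hr × 1.3 hr = 19.76 mL → 19.76 mL × 0.3309859 mg/mL = 6.540282 mg
Stage 3: 29 mL/hr × 6.4 hr = 185.6 mL → 185.6 mL × 0.3309859 mg/mL = 61.43099 mg
Total = 88.24085 + 6.540282 + 61.43099 = 156.2121 mg

156 mg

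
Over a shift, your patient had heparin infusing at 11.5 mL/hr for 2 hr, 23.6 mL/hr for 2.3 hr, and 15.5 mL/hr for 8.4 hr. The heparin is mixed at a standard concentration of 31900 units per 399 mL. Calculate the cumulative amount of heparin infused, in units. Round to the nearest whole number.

Concentration = 31900 units ÷ 399 mL = 79.94987 units/mL
Stage 1: 11.5 mL/hr × 2 hr = 23 mL → 23 mL × 79.94987 units/mL = 1838.847 units
Stage 2: 23.6 mL/hr × 2.3 hr = 54.28 mL → 54.28 mL × 79.94987 units/mL = 4339.679 units
Stage 3: 15.5 mL/hr × 8.4 hr = 130.2 mL → 130.2 mL × 79.94987 units/mL = 10409.47 units
Total = 1838.847 + 4339.679 + 10409.47 = 16588 units

16588 units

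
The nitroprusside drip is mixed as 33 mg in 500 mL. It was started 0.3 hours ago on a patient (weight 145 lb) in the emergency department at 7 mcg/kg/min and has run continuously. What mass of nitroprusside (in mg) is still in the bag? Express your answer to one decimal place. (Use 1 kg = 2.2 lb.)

24.7 mg

Weight = 145 lb ÷ 2.2 lb/kg = 65.90909 kg
Dose = 7 mcg/kg/min × 65.90909 kg = 461.3636 mcg/min
461.3636 mcg/min × 60 min/hr = 27681.82 mcg/hr
Concentration = 33 mg ÷ 500 mL = 0.066 mg/mL = 66 mcg/mL
Rate = 27681.82 mcg/hr ÷ 66 mcg/mL = 419.4215 mL/hr
Volume infused = 419.4215 mL/hr × 0.3 hr = 125.8264 mL
Volume remaining = 500 − 125.8264 = 374.1736 mL
Drug remaining = 374.1736 mL × 66 mcg/mL = 24695.45 mcg = 24.69545 mg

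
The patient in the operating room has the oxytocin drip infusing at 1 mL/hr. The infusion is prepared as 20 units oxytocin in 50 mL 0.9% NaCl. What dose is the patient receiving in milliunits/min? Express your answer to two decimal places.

6.67 milliunits/min

Concentration = 20 units ÷ 50 mL = 0.4 units/mL = 400 milliunits/mL
Drug rate = 1 mL/hr × 400 milliunits/mL = 400 milliunits/hr
400 milliunits/hr ÷ 60 min/hr = 6.666667 milliunits/min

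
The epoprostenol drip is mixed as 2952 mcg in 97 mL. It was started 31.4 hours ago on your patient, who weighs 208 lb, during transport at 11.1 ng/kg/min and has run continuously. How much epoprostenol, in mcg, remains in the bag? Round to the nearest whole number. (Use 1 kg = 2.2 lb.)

975 mcg

Weight = 208 lb ÷ 2.2 lb/kg = 94.54545 kg
Dose = 11.1 ng/kg/min × 94.54545 kg = 1049.455 ng/min
1049.455 ng/min × 60 min/hr = 62967.27 ng/hr
Concentration = 2952 mcg ÷ 97 mL = 30.43299 mcg/mL = 30432.99 ng/mL
Rate = 62967.27 ng/hr ÷ 30432.99 ng/mL = 2.069047 mL/hr
Volume infused = 2.069047 mL/hr × 31.4 hr = 64.96806 mL
Volume remaining = 97 − 64.96806 = 32.03194 mL
Drug remaining = 32.03194 mL × 30432.99 ng/mL = 974827.6 ng = 974.8276 mcg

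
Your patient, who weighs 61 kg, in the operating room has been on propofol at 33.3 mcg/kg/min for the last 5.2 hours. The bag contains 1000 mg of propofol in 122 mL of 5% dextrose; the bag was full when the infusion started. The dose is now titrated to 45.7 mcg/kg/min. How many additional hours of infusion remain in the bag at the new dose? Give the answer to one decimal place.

Initial rate:
Dose = 33.3 mcg/kg/min × 61 kg = 2031.3 mcg/min
2031.3 mcg/min × 60 min/hr = 121878 mcg/hr
Concentration = 1000 mg ÷ 122 mL = 8.196721 mg/mL = 8196.721 mcg/mL
Rate = 121878 mcg/hr ÷ 8196.721 mcg/mL = 14.86912 mL/hr
Volume infused so far = 14.86912 mL/hr × 5.2 hr = 77.3194 mL
Volume remaining = 122 − 77.3194 = 44.6806 mL
New rate:
Dose = 45.7 mcg/kg/min × 61 kg = 2787.7 mcg/min
2787.7 mcg/min × 60 min/hr = 167262 mcg/hr
Rate = 167262 mcg/hr ÷ 8196.721 mcg/mL = 20.40596 mL/hr
Time remaining = 44.6806 mL ÷ 20.40596 mL/hr = 2.189585 hr

2.2 hours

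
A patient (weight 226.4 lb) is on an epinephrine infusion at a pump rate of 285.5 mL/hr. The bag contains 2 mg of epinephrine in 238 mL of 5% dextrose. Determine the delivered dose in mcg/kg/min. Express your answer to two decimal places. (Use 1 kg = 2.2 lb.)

0.39 mcg/kg/min

Weight = 226.4 lb ÷ 2.2 lb/kg = 102.9091 kg
Concentration = 2 mg ÷ 238 mL = 0.008403361 mg/mL = 8.403361 mcg/mL
Drug rate = 285.5 mL/hr × 8.403361 mcg/mL = 2399.16 mcg/hr
2399.16 mcg/hr ÷ 60 min/hr = 39.98599 mcg/min
39.98599 mcg/min ÷ 102.9091 kg = 0.3885565 mcg/kg/min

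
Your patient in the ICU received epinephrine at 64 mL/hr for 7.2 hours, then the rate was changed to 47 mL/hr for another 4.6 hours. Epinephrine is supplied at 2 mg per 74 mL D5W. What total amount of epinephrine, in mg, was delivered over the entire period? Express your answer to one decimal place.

18.3 mg

Concentration = 2 mg ÷ 74 mL = 0.02702703 mg/mL
Stage 1: 64 mL/hr × 7.2 hr = 460.8 mL → 460.8 mL × 0.02702703 mg/mL = 12.45405 mg
Stage 2: 47 mL/hr × 4.6 hr = 216.2 mL → 216.2 mL × 0.02702703 mg/mL = 5.843243 mg
Total = 12.45405 + 5.843243 = 18.2973 mg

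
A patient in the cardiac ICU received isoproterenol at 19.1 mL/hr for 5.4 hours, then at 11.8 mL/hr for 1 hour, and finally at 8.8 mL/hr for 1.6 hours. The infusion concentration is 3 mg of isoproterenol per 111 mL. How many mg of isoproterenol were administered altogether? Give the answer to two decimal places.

Concentration = 3 mg ÷ 111 mL = 0.02702703 mg/mL
Stage 1: 19.1 mL/hr × 5.4 hr = 103.14 mL → 103.14 mL × 0.02702703 mg/mL = 2.787568 mg
Stage 2: 11.8 mL/hr × 1 hr = 11.8 mL → 11.8 mL × 0.02702703 mg/mL = 0.3189189 mg
Stage 3: 8.8 mL/hr × 1.6 hr = 14.08 mL → 14.08 mL × 0.02702703 mg/mL = 0.3805405 mg
Total = 2.787568 + 0.3189189 + 0.3805405 = 3.487027 mg

3.49 mg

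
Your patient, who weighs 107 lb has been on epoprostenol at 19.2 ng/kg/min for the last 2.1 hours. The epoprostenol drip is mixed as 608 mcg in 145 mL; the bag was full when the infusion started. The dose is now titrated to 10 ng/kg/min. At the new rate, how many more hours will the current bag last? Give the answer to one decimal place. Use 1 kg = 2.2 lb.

16.8 hours

Initial rate:
Weight = 107 lb ÷ 2.2 lb/kg = 48.63636 kg
Dose = 19.2 ng/kg/min × 48.63636 kg = 933.8182 ng/min
933.8182 ng/min × 60 min/hr = 56029.09 ng/hr
Concentration = 608 mcg ÷ 145 mL = 4.193103 mcg/mL = 4193.103 ng/mL
Rate = 56029.09 ng/hr ÷ 4193.103 ng/mL = 13.3622 mL/hr
Volume infused so far = 13.3622 mL/hr × 2.1 hr = 28.06062 mL
Volume remaining = 145 − 28.06062 = 116.9394 mL
New rate:
Dose = 10 ng/kg/min × 48.63636 kg = 486.3636 ng/min
486.3636 ng/min × 60 min/hr = 29181.82 ng/hr
Rate = 29181.82 ng/hr ÷ 4193.103 ng/mL = 6.95948 mL/hr
Time remaining = 116.9394 mL ÷ 6.95948 mL/hr = 16.80289 hr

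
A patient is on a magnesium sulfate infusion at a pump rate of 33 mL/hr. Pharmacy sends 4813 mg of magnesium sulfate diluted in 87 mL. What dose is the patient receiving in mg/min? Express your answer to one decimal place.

30.4 mg/min

Concentration = 4813 mg ÷ 87 mL = 55.32184 mg/mL
Drug rate = 33 mL/hr × 55.32184 mg/mL = 1825.621 mg/hr
1825.621 mg/hr ÷ 60 min/hr = 30.42701 mg/min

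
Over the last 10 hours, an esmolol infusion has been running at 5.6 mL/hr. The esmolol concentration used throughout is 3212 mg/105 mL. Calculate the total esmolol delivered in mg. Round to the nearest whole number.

1713 mg

Concentration = 3212 mg ÷ 105 mL = 30.59048 mg/mL = 30590.48 mcg/mL
Drug rate = 5.6 mL/hr × 30590.48 mcg/mL = 171306.7 mcg/hr
Total = 171306.7 mcg/hr × 10 hr = 1713067 mcg = 1713.067 mg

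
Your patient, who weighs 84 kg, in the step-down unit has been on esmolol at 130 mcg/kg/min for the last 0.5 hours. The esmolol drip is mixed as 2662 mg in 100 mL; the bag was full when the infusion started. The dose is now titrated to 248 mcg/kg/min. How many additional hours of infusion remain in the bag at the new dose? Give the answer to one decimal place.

Initial rate:
Dose = 130 mcg/kg/min × 84 kg = 10920 mcg/min
10920 mcg/min × 60 min/hr = 655200 mcg/hr
Concentration = 2662 mg ÷ 100 mL = 26.62 mg/mL = 26620 mcg/mL
Rate = 655200 mcg/hr ÷ 26620 mcg/mL = 24.61307 mL/hr
Volume infused so far = 24.61307 mL/hr × 0.5 hr = 12.30654 mL
Volume remaining = 100 − 12.30654 = 87.69346 mL
New rate:
Dose = 248 mcg/kg/min × 84 kg = 20832 mcg/min
20832 mcg/min × 60 min/hr = 1249920 mcg/hr
Rate = 1249920 mcg/hr ÷ 26620 mcg/mL = 46.95417 mL/hr
Time remaining = 87.69346 mL ÷ 46.95417 mL/hr = 1.86764 hr

1.9 hours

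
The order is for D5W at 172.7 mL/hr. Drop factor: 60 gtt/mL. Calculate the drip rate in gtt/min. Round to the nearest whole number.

172.7 mL/hr ÷ 60 min/hr = 2.878333 mL/min
2.878333 mL/min × 60 gtt/mL = 172.7 gtt/min

173 gtt/min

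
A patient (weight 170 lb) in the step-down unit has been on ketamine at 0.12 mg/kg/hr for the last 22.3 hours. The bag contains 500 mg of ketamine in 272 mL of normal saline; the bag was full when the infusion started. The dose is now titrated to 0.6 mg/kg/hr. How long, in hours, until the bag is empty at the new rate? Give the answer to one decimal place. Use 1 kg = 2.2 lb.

6.3 hours

Initial rate:
Weight = 170 lb ÷ 2.2 lb/kg = 77.27273 kg
Dose = 0.12 mg/kg/hr × 77.27273 kg = 9.272727 mg/hr
Concentration = 500 mg ÷ 272 mL = 1.838235 mg/mL
Rate = 9.272727 mg/hr ÷ 1.838235 mg/mL = 5.044364 mL/hr
Volume infused so far = 5.044364 mL/hr × 22.3 hr = 112.4893 mL
Volume remaining = 272 − 112.4893 = 159.5107 mL
New rate:
Dose = 0.6 mg/kg/hr × 77.27273 kg = 46.36364 mg/hr
Rate = 46.36364 mg/hr ÷ 1.838235 mg/mL = 25.22182 mL/hr
Time remaining = 159.5107 mL ÷ 25.22182 mL/hr = 6.324314 hr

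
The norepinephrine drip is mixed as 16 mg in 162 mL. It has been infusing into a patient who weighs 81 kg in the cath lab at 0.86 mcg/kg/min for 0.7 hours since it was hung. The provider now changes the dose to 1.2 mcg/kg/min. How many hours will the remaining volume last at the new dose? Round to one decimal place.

Initial rate:
Dose = 0.86 mcg/kg/min × 81 kg = 69.66 mcg/min
69.66 mcg/min × 60 min/hr = 4179.6 mcg/hr
Concentration = 16 mg ÷ 162 mL = 0.09876543 mg/mL = 98.76543 mcg/mL
Rate = 4179.6 mcg/hr ÷ 98.76543 mcg/mL = 42.31845 mL/hr
Volume infused so far = 42.31845 mL/hr × 0.7 hr = 29.62291 mL
Volume remaining = 162 − 29.62291 = 132.3771 mL
New rate:
Dose = 1.2 mcg/kg/min × 81 kg = 97.2 mcg/min
97.2 mcg/min × 60 min/hr = 5832 mcg/hr
Rate = 5832 mcg/hr ÷ 98.76543 mcg/mL = 59.049 mL/hr
Time remaining = 132.3771 mL ÷ 59.049 mL/hr = 2.241818 hr

2.2 hours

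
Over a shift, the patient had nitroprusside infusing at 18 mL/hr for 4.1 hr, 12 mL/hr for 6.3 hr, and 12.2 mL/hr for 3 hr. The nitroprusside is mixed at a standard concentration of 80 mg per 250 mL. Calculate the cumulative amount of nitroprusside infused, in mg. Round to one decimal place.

59.5 mg

Concentration = 80 mg ÷ 250 mL = 0.32 mg/mL
Stage 1: 18 mL/hr × 4.1 hr = 73.8 mL → 73.8 mL × 0.32 mg/mL = 23.616 mg
Stage 2: 12 mL/hr × 6.3 hr = 75.6 mL → 75.6 mL × 0.32 mg/mL = 24.192 mg
Stage 3: 12.2 mL/hr × 3 hr = 36.6 mL → 36.6 mL × 0.32 mg/mL = 11.712 mg
Total = 23.616 + 24.192 + 11.712 = 59.52 mg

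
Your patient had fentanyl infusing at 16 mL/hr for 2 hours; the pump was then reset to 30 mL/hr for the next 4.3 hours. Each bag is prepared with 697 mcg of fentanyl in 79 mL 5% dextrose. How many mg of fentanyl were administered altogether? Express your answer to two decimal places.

Concentration = 697 mcg ÷ 79 mL = 8.822785 mcg/mL
Stage 1: 16 mL/hr × 2 hr = 32 mL → 32 mL × 8.822785 mcg/mL = 282.3291 mcg
Stage 2: 30 mL/hr × 4.3 hr = 129 mL → 129 mL × 8.822785 mcg/mL = 1138.139 mcg
Total = 282.3291 + 1138.139 = 1420.468 mcg = 1.420468 mg

1.42 mg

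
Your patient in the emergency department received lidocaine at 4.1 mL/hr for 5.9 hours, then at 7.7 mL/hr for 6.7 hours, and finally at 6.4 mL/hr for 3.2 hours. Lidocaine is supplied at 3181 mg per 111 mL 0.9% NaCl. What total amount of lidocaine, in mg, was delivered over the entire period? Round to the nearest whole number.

Concentration = 3181 mg ÷ 111 mL = 28.65766 mg/mL
Stage 1: 4.1 mL/hr × 5.9 hr = 24.19 mL → 24.19 mL × 28.65766 mg/mL = 693.2287 mg
Stage 2: 7.7 mL/hr × 6.7 hr = 51.59 mL → 51.59 mL × 28.65766 mg/mL = 1478.449 mg
Stage 3: 6.4 mL/hr × 3.2 hr = 20.48 mL → 20.48 mL × 28.65766 mg/mL = 586.9088 mg
Total = 693.2287 + 1478.449 + 586.9088 = 2758.586 mg

2759 mg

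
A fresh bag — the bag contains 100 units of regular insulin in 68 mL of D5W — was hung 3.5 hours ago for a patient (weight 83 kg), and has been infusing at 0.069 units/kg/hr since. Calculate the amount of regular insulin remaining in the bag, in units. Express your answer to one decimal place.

Dose = 0.069 units/kg/hr × 83 kg = 5.727 units/hr
Concentration = 100 units ÷ 68 mL = 1.470588 units/mL
Rate = 5.727 units/hr ÷ 1.470588 units/mL = 3.89436 mL/hr
Volume infused = 3.89436 mL/hr × 3.5 hr = 13.63026 mL
Volume remaining = 68 − 13.63026 = 54.36974 mL
Drug remaining = 54.36974 mL × 1.470588 units/mL = 79.9555 units

80.0 units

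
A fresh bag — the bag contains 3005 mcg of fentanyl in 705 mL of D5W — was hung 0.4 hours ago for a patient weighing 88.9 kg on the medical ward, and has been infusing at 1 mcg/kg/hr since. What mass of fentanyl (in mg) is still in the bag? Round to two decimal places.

Dose = 1 mcg/kg/hr × 88.9 kg = 88.9 mcg/hr
Concentration = 3005 mcg ÷ 705 mL = 4.262411 mcg/mL
Rate = 88.9 mcg/hr ÷ 4.262411 mcg/mL = 20.85674 mL/hr
Volume infused = 20.85674 mL/hr × 0.4 hr = 8.342696 mL
Volume remaining = 705 − 8.342696 = 696.6573 mL
Drug remaining = 696.6573 mL × 4.262411 mcg/mL = 2969.44 mcg = 2.96944 mg

2.97 mg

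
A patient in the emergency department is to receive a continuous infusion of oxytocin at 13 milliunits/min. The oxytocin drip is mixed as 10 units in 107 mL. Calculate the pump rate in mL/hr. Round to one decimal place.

13 milliunits/min × 60 min/hr = 780 milliunits/hr
Concentration = 10 units ÷ 107 mL = 0.09345794 units/mL = 93.45794 milliunits/mL
Rate = 780 milliunits/hr ÷ 93.45794 milliunits/mL = 8.346 mL/hr

8.3 mL/hr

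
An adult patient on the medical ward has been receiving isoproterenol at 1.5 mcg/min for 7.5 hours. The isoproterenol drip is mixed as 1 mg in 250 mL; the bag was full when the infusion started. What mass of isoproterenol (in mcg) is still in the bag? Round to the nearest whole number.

1.5 mcg/min × 60 min/hr = 90 mcg/hr
Concentration = 1 mg ÷ 250 mL = 0.004 mg/mL = 4 mcg/mL
Rate = 90 mcg/hr ÷ 4 mcg/mL = 22.5 mL/hr
Volume infused = 22.5 mL/hr × 7.5 hr = 168.75 mL
Volume remaining = 250 − 168.75 = 81.25 mL
Drug remaining = 81.25 mL × 4 mcg/mL = 325 mcg

325 mcg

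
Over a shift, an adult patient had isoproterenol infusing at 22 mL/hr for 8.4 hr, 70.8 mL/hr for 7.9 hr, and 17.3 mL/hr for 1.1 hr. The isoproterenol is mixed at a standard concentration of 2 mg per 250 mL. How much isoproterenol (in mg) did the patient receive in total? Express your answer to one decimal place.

6.1 mg

Concentration = 2 mg ÷ 250 mL = 0.008 mg/mL
Stage 1: 22 mL/hr × 8.4 hr = 184.8 mL → 184.8 mL × 0.008 mg/mL = 1.4784 mg
Stage 2: 70.8 mL/hr × 7.9 hr = 559.32 mL → 559.32 mL × 0.008 mg/mL = 4.47456 mg
Stage 3: 17.3 mL/hr × 1.1 hr = 19.03 mL → 19.03 mL × 0.008 mg/mL = 0.15224 mg
Total = 1.4784 + 4.47456 + 0.15224 = 6.1052 mg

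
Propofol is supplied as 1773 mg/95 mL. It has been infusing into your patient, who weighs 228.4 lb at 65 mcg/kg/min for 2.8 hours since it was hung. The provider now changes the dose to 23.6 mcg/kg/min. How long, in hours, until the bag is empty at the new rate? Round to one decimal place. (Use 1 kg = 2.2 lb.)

Initial rate:
Weight = 228.4 lb ÷ 2.2 lb/kg = 103.8182 kg
Dose = 65 mcg/kg/min × 103.8182 kg = 6748.182 mcg/min
6748.182 mcg/min × 60 min/hr = 404890.9 mcg/hr
Concentration = 1773 mg ÷ 95 mL = 18.66316 mg/mL = 18663.16 mcg/mL
Rate = 404890.9 mcg/hr ÷ 18663.16 mcg/mL = 21.69466 mL/hr
Volume infused so far = 21.69466 mL/hr × 2.8 hr = 60.74505 mL
Volume remaining = 95 − 60.74505 = 34.25495 mL
New rate:
Dose = 23.6 mcg/kg/min × 103.8182 kg = 2450.109 mcg/min
2450.109 mcg/min × 60 min/hr = 147006.5 mcg/hr
Rate = 147006.5 mcg/hr ÷ 18663.16 mcg/mL = 7.876831 mL/hr
Time remaining = 34.25495 mL ÷ 7.876831 mL/hr = 4.348823 hr

4.3 hours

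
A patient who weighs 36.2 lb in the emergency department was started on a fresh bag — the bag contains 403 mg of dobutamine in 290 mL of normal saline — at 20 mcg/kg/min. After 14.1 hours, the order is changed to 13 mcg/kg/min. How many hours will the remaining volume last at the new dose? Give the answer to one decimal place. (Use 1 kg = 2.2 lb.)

Initial rate:
Weight = 36.2 lb ÷ 2.2 lb/kg = 16.45455 kg
Dose = 20 mcg/kg/min × 16.45455 kg = 329.0909 mcg/min
329.0909 mcg/min × 60 min/hr = 19745.45 mcg/hr
Concentration = 403 mg ÷ 290 mL = 1.389655 mg/mL = 1389.655 mcg/mL
Rate = 19745.45 mcg/hr ÷ 1389.655 mcg/mL = 14.20889 mL/hr
Volume infused so far = 14.20889 mL/hr × 14.1 hr = 200.3453 mL
Volume remaining = 290 − 200.3453 = 89.65468 mL
New rate:
Dose = 13 mcg/kg/min × 16.45455 kg = 213.9091 mcg/min
213.9091 mcg/min × 60 min/hr = 12834.55 mcg/hr
Rate = 12834.55 mcg/hr ÷ 1389.655 mcg/mL = 9.235777 mL/hr
Time remaining = 89.65468 mL ÷ 9.235777 mL/hr = 9.707324 hr

9.7 hours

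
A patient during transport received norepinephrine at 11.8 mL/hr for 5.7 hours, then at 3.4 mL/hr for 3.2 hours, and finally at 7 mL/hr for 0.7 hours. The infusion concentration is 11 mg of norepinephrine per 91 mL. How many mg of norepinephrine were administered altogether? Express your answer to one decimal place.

10.0 mg

Concentration = 11 mg ÷ 91 mL = 0.1208791 mg/mL
Stage 1: 11.8 mL/hr × 5.7 hr = 67.26 mL → 67.26 mL × 0.1208791 mg/mL = 8.13033 mg
Stage 2: 3.4 mL/hr × 3.2 hr = 10.88 mL → 10.88 mL × 0.1208791 mg/mL = 1.315165 mg
Stage 3: 7 mL/hr × 0.7 hr = 4.9 mL → 4.9 mL × 0.1208791 mg/mL = 0.5923077 mg
Total = 8.13033 + 1.315165 + 0.5923077 = 10.0378 mg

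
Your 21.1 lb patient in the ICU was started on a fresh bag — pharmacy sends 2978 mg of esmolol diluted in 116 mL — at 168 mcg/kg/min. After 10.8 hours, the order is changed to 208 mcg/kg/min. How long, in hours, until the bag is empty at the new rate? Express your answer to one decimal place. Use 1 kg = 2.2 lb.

Initial rate:
Weight = 21.1 lb ÷ 2.2 lb/kg = 9.590909 kg
Dose = 168 mcg/kg/min × 9.590909 kg = 1611.273 mcg/min
1611.273 mcg/min × 60 min/hr = 96676.36 mcg/hr
Concentration = 2978 mg ÷ 116 mL = 25.67241 mg/mL = 25672.41 mcg/mL
Rate = 96676.36 mcg/hr ÷ 25672.41 mcg/mL = 3.765768 mL/hr
Volume infused so far = 3.765768 mL/hr × 10.8 hr = 40.6703 mL
Volume remaining = 116 − 40.6703 = 75.3297 mL
New rate:
Dose = 208 mcg/kg/min × 9.590909 kg = 1994.909 mcg/min
1994.909 mcg/min × 60 min/hr = 119694.5 mcg/hr
Rate = 119694.5 mcg/hr ÷ 25672.41 mcg/mL = 4.66238 mL/hr
Time remaining = 75.3297 mL ÷ 4.66238 mL/hr = 16.15692 hr

16.2 hours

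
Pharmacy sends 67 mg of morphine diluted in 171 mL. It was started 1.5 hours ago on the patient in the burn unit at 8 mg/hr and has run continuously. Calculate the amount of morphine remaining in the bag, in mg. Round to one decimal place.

Concentration = 67 mg ÷ 171 mL = 0.3918129 mg/mL
Rate = 8 mg/hr ÷ 0.3918129 mg/mL = 20.41791 mL/hr
Volume infused = 20.41791 mL/hr × 1.5 hr = 30.62687 mL
Volume remaining = 171 − 30.62687 = 140.3731 mL
Drug remaining = 140.3731 mL × 0.3918129 mg/mL = 55 mg

55.0 mg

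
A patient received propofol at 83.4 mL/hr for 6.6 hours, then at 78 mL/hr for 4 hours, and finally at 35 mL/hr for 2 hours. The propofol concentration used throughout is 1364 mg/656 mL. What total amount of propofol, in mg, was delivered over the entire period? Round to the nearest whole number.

Concentration = 1364 mg ÷ 656 mL = 2.079268 mg/mL
Stage 1: 83.4 mL/hr × 6.6 hr = 550.44 mL → 550.44 mL × 2.079268 mg/mL = 1144.512 mg
Stage 2: 78 mL/hr × 4 hr = 312 mL → 312 mL × 2.079268 mg/mL = 648.7317 mg
Stage 3: 35 mL/hr × 2 hr = 70 mL → 70 mL × 2.079268 mg/mL = 145.5488 mg
Total = 1144.512 + 648.7317 + 145.5488 = 1938.793 mg

1939 mg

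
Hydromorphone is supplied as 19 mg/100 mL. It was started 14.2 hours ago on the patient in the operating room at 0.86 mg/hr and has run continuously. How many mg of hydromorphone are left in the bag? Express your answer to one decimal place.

Concentration = 19 mg ÷ 100 mL = 0.19 mg/mL
Rate = 0.86 mg/hr ÷ 0.19 mg/mL = 4.526316 mL/hr
Volume infused = 4.526316 mL/hr × 14.2 hr = 64.27368 mL
Volume remaining = 100 − 64.27368 = 35.72632 mL
Drug remaining = 35.72632 mL × 0.19 mg/mL = 6.788 mg

6.8 mg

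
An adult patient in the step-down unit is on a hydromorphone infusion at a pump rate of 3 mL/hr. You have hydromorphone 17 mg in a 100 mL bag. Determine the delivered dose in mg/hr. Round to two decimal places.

Concentration = 17 mg ÷ 100 mL = 0.17 mg/mL
Drug rate = 3 mL/hr × 0.17 mg/mL = 0.51 mg/hr

0.51 mg/hr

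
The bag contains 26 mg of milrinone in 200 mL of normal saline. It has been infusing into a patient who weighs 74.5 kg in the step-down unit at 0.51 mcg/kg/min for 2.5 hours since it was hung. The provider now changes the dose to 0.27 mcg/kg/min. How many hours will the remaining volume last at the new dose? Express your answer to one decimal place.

Initial rate:
Dose = 0.51 mcg/kg/min × 74.5 kg = 37.995 mcg/min
37.995 mcg/min × 60 min/hr = 2279.7 mcg/hr
Concentration = 26 mg ÷ 200 mL = 0.13 mg/mL = 130 mcg/mL
Rate = 2279.7 mcg/hr ÷ 130 mcg/mL = 17.53615 mL/hr
Volume infused so far = 17.53615 mL/hr × 2.5 hr = 43.84038 mL
Volume remaining = 200 − 43.84038 = 156.1596 mL
New rate:
Dose = 0.27 mcg/kg/min × 74.5 kg = 20.115 mcg/min
20.115 mcg/min × 60 min/hr = 1206.9 mcg/hr
Rate = 1206.9 mcg/hr ÷ 130 mcg/mL = 9.283846 mL/hr
Time remaining = 156.1596 mL ÷ 9.283846 mL/hr = 16.82057 hr

16.8 hours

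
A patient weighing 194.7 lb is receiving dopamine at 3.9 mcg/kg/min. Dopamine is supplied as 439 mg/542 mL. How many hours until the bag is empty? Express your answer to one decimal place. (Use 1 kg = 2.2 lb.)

Weight = 194.7 lb ÷ 2.2 lb/kg = 88.5 kg
Dose = 3.9 mcg/kg/min × 88.5 kg = 345.15 mcg/min
345.15 mcg/min × 60 min/hr = 20709 mcg/hr
Concentration = 439 mg ÷ 542 mL = 0.8099631 mg/mL = 809.9631 mcg/mL
Rate = 20709 mcg/hr ÷ 809.9631 mcg/mL = 25.56783 mL/hr
Duration = 542 mL ÷ 25.56783 mL/hr = 21.19851 hr

21.2 hours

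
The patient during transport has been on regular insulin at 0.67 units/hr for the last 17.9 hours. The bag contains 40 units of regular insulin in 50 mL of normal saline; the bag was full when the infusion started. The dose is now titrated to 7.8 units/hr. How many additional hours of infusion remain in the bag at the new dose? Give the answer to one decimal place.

Initial rate:
Concentration = 40 units ÷ 50 mL = 0.8 units/mL
Rate = 0.67 units/hr ÷ 0.8 units/mL = 0.8375 mL/hr
Volume infused so far = 0.8375 mL/hr × 17.9 hr = 14.99125 mL
Volume remaining = 50 − 14.99125 = 35.00875 mL
New rate:
Rate = 7.8 units/hr ÷ 0.8 units/mL = 9.75 mL/hr
Time remaining = 35.00875 mL ÷ 9.75 mL/hr = 3.590641 hr

3.6 hours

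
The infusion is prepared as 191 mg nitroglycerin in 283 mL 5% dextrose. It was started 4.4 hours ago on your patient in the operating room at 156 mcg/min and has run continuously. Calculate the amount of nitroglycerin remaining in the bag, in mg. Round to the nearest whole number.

156 mcg/min × 60 min/hr = 9360 mcg/hr
Concentration = 191 mg ÷ 283 mL = 0.6749117 mg/mL = 674.9117 mcg/mL
Rate = 9360 mcg/hr ÷ 674.9117 mcg/mL = 13.86848 mL/hr
Volume infused = 13.86848 mL/hr × 4.4 hr = 61.02132 mL
Volume remaining = 283 − 61.02132 = 221.9787 mL
Drug remaining = 221.9787 mL × 674.9117 mcg/mL = 149816 mcg = 149.816 mg

150 mg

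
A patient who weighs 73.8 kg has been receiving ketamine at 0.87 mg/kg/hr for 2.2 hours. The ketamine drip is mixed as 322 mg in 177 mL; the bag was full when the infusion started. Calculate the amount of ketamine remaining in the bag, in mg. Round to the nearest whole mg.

Dose = 0.87 mg/kg/hr × 73.8 kg = 64.206 mg/hr
Concentration = 322 mg ÷ 177 mL = 1.819209 mg/mL
Rate = 64.206 mg/hr ÷ 1.819209 mg/mL = 35.29336 mL/hr
Volume infused = 35.29336 mL/hr × 2.2 hr = 77.64539 mL
Volume remaining = 177 − 77.64539 = 99.35461 mL
Drug remaining = 99.35461 mL × 1.819209 mg/mL = 180.7468 mg

181 mg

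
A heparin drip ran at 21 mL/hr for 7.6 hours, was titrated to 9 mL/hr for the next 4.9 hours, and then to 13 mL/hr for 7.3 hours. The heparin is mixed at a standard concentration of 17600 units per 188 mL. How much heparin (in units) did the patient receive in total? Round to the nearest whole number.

27954 units

Concentration = 17600 units ÷ 188 mL = 93.61702 units/mL
Stage 1: 21 mL/hr × 7.6 hr = 159.6 mL → 159.6 mL × 93.61702 units/mL = 14941.28 units
Stage 2: 9 mL/hr × 4.9 hr = 44.1 mL → 44.1 mL × 93.61702 units/mL = 4128.511 units
Stage 3: 13 mL/hr × 7.3 hr = 94.9 mL → 94.9 mL × 93.61702 units/mL = 8884.255 units
Total = 14941.28 + 4128.511 + 8884.255 = 27954.04 units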